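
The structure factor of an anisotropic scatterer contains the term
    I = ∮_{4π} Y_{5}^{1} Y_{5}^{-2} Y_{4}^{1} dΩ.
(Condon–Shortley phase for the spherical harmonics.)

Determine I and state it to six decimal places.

m-sum 0 ✓  L=14 even ✓  0≤4≤10 ✓
Π(2lᵢ+1) = 11×11×9 = 1089
triangle coeff Δ(5,5,4) = 1/3153150
Σ_t [1,5]: t=1:−1/69120 t=2:+1/1728 t=3:−1/576 t=4:+1/1728 t=5:−1/69120 = -7/11520
(3j)²=2/143 [(5 5 4; 0 0 0)], sign=-1
Σ_t [0,3]: t=0:+1/103680 t=1:−1/2880 t=2:+1/1152 t=3:−1/5184 = 7/20736
(3j)²=35/2574 [(5 5 4; 1 -2 1)], sign=-1
⇒ 4πI² = 35/169
I = (+1)√(35/169/(4π)) = 0.12837656

0.128377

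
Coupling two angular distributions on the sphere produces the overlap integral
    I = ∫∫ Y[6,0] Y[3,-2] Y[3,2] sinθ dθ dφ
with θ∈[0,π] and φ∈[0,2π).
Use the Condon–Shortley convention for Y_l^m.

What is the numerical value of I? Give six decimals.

Rules hold: Σm=0, L=12 even, 3≤3≤9.
N = 13·7·7 = 637
Δ = 6!·6!·0!/13! = 1/12012
Racah Σ t=3..3: t=3:−1/1296 = -1/1296
⇒ 3j(6 3 3; 0 0 0)² = 100/3003, sgn +1
Racah Σ t=1..1: t=1:−1/14400 = -1/14400
⇒ 3j(6 3 3; 0 -2 2)² = 3/1001, sgn +1
4πI² = N·(3j₀)²·(3jₘ)² = 100/1573
I = +1·√(0.0635728/4π) = 0.07112638

0.071126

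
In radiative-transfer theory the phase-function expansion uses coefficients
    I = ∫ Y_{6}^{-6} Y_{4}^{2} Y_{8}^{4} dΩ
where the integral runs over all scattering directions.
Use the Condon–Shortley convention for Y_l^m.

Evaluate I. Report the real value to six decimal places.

-0.069625

m-sum 0 ✓  L=18 even ✓  2≤8≤10 ✓
Π(2lᵢ+1) = 13×9×17 = 1989
triangle coeff Δ(6,4,8) = 1/23279256
Σ_t [0,2]: t=0:+1/1658880 t=1:−1/518400 t=2:+1/1658880 = -1/1382400
(3j)²=504/46189 [(6 4 8; 0 0 0)], sign=-1
Σ_t [2,2]: t=2:+1/348364800 = 1/348364800
(3j)²=165/58786 [(6 4 8; -6 2 4)], sign=+1
⇒ 4πI² = 4860/79781
I = (-1)√(4860/79781/(4π)) = -0.06962472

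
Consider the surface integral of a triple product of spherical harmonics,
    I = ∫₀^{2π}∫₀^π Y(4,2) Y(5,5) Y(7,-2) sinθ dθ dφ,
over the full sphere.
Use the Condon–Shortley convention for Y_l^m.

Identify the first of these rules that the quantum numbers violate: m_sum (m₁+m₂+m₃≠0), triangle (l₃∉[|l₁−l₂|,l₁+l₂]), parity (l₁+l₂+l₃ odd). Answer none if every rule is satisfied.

m_sum

Σmᵢ = 5  ✗
l₃∈[|l₁−l₂|,l₁+l₂]=[1,9], have l₃=7
Σlᵢ = 16 ⇒ even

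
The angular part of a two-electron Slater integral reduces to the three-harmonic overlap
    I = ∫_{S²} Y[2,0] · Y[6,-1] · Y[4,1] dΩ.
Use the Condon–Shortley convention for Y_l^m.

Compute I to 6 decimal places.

-0.230476

Rules hold: Σm=0, L=12 even, 4≤4≤8.
N = 5·13·9 = 585
Δ = 4!·0!·8!/13! = 1/6435
Racah Σ t=2..2: t=2:+1/2304 = 1/2304
⇒ 3j(2 6 4; 0 0 0)² = 5/143, sgn +1
Racah Σ t=2..2: t=2:+1/2880 = 1/2880
⇒ 3j(2 6 4; 0 -1 1)² = 14/429, sgn -1
4πI² = N·(3j₀)²·(3jₘ)² = 1050/1573
I = -1·√(0.667514/4π) = -0.23047581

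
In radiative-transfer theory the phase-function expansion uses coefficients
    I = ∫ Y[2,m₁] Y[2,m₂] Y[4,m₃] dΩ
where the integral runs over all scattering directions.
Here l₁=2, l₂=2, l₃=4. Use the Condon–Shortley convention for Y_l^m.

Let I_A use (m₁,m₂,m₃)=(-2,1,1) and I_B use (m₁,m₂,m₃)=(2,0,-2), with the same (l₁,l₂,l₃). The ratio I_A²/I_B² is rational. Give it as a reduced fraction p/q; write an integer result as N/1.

l's match ⇒ only the (l;m) 3-j factors differ between A and B.
A: triangle coeff Δ(2,2,4) = 1/630; Σ_t [0,0]: t=0:+1/144 = 1/144; (3j)²=1/126 [(2 2 4; -2 1 1)], sign=-1
B: triangle coeff Δ(2,2,4) = 1/630; Σ_t [0,0]: t=0:+1/96 = 1/96; (3j)²=1/42 [(2 2 4; 2 0 -2)], sign=+1
I_A²/I_B² = (1/126)/(1/42) = 1/3

1/3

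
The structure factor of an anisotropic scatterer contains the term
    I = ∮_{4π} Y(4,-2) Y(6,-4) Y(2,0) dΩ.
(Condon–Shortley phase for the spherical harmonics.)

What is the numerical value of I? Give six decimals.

0.000000

-2 − 4 + 0 = -6 ≠ 0: azimuthal integral kills it; I = 0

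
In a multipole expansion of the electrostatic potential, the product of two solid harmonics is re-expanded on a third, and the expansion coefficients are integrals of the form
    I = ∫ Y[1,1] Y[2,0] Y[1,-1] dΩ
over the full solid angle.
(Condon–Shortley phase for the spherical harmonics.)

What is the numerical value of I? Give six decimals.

0.126157

Rules hold: Σm=0, L=4 even, 1≤1≤3.
N = 3·5·3 = 45
Δ = 2!·0!·2!/5! = 1/30
Racah Σ t=1..1: t=1:−1/1 = -1/1
⇒ 3j(1 2 1; 0 0 0)² = 2/15, sgn +1
Racah Σ t=0..0: t=0:+1/4 = 1/4
⇒ 3j(1 2 1; 1 0 -1)² = 1/30, sgn +1
4πI² = N·(3j₀)²·(3jₘ)² = 1/5
I = +1·√(0.2/4π) = 0.12615663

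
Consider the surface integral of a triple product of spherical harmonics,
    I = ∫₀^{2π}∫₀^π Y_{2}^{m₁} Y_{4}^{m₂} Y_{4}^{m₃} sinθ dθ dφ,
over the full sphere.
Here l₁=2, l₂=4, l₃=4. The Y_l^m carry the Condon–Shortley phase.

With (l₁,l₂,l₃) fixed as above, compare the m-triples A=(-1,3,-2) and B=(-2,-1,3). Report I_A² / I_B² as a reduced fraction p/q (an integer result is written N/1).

Shared (l₁,l₂,l₃)=(2,4,4): N and (l;000)² cancel in I_A²/I_B².
A: Δ = 2!·2!·6!/11! = 1/13860; Racah Σ t=1..2: t=1:−1/1440 t=2:+1/240 = 1/288; ⇒ 3j(2 4 4; -1 3 -2)² = 5/132, sgn +1
B: Δ = 2!·2!·6!/11! = 1/13860; Racah Σ t=2..2: t=2:+1/480 = 1/480; ⇒ 3j(2 4 4; -2 -1 3)² = 3/110, sgn -1
I_A²/I_B² = (5/132)/(3/110) = 25/18

25/18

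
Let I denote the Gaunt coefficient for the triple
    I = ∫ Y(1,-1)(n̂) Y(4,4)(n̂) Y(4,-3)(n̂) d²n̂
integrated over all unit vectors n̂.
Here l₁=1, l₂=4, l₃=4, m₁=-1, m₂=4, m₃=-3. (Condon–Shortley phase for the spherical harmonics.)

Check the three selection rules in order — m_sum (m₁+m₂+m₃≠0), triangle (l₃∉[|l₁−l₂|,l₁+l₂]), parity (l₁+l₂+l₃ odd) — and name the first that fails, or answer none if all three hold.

Σmᵢ = 0  ✓
l₃∈[|l₁−l₂|,l₁+l₂]=[3,5], have l₃=4  ✓
Σlᵢ = 9 ⇒ odd  ✗

parity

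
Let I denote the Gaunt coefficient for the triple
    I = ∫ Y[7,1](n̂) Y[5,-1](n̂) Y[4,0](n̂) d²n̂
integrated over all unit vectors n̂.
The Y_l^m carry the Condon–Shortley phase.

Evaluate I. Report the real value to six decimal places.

m-sum 0 ✓  L=16 even ✓  2≤4≤12 ✓
Π(2lᵢ+1) = 15×11×9 = 1485
triangle coeff Δ(7,5,4) = 1/6126120
Σ_t [3,5]: t=3:−1/69120 t=4:+1/20736 t=5:−1/69120 = 1/51840
(3j)²=280/21879 [(7 5 4; 0 0 0)], sign=+1
Σ_t [2,4]: t=2:+1/138240 t=3:−1/25920 t=4:+1/55296 = -11/829440
(3j)²=11/1326 [(7 5 4; 1 -1 0)], sign=-1
⇒ 4πI² = 7700/48841
I = (-1)√(7700/48841/(4π)) = -0.11200777

-0.112008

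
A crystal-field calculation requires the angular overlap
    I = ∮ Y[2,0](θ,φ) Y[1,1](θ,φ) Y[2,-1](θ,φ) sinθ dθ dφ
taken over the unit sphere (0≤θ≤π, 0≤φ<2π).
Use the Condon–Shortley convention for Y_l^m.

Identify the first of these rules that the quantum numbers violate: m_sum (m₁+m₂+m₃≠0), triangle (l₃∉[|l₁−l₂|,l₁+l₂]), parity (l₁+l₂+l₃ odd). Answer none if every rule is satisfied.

parity

m₁+m₂+m₃ = 0 + 1 − 1 = 0  ✓
triangle: |2−1|=1 ≤ l₃=2 ≤ 2+1=3  ✓
parity: l₁+l₂+l₃ = 5 is odd  ✗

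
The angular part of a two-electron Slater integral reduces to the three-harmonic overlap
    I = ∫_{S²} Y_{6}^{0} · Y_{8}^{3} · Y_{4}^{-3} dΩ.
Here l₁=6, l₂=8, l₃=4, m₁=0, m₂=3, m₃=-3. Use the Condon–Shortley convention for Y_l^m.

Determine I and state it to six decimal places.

m-sum 0 ✓  L=18 even ✓  2≤4≤14 ✓
Π(2lᵢ+1) = 13×17×9 = 1989
triangle coeff Δ(6,8,4) = 1/23279256
Σ_t [4,6]: t=4:+1/1658880 t=5:−1/518400 t=6:+1/1658880 = -1/1382400
(3j)²=504/46189 [(6 8 4; 0 0 0)], sign=-1
Σ_t [5,6]: t=5:−1/10368000 t=6:+1/4147200 = 1/6912000
(3j)²=189/16796 [(6 8 4; 0 3 -3)], sign=-1
⇒ 4πI² = 214326/877591
I = (+1)√(214326/877591/(4π)) = 0.13940759

0.139408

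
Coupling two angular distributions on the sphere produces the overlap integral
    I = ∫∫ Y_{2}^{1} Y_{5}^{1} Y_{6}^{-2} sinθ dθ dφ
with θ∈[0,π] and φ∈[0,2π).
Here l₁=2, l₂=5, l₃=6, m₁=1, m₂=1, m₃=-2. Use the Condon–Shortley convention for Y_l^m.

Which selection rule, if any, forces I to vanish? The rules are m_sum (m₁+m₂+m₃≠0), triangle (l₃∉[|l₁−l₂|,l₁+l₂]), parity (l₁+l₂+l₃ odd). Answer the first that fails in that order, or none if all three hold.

parity

m₁+m₂+m₃ = 1 + 1 − 2 = 0  ✓
triangle: |2−5|=3 ≤ l₃=6 ≤ 2+5=7  ✓
parity: l₁+l₂+l₃ = 13 is odd  ✗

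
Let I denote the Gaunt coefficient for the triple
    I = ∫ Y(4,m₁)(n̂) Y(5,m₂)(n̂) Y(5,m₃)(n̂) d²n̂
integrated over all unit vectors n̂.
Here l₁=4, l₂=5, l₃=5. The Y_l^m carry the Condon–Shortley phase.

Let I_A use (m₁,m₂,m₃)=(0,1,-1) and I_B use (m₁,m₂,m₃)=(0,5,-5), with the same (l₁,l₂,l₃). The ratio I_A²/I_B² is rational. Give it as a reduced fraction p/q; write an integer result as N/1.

4/9

l's match ⇒ only the (l;m) 3-j factors differ between A and B.
A: triangle coeff Δ(4,5,5) = 1/3153150; Σ_t [0,4]: t=0:+1/414720 t=1:−1/4320 t=2:+1/768 t=3:−1/1296 t=4:+1/27648 = 7/20736; (3j)²=8/1287 [(4 5 5; 0 1 -1)], sign=+1
B: triangle coeff Δ(4,5,5) = 1/3153150; Σ_t [4,4]: t=4:+1/414720 = 1/414720; (3j)²=2/143 [(4 5 5; 0 5 -5)], sign=+1
I_A²/I_B² = (8/1287)/(2/143) = 4/9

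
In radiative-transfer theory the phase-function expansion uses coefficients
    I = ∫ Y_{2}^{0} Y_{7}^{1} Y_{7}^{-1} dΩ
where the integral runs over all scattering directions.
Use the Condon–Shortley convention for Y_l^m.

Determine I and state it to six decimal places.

m-sum 0 ✓  L=16 even ✓  5≤7≤9 ✓
Π(2lᵢ+1) = 5×15×15 = 1125
triangle coeff Δ(2,7,7) = 1/185640
Σ_t [0,2]: t=0:+1/2419200 t=1:−1/518400 t=2:+1/2419200 = -1/907200
(3j)²=56/3315 [(2 7 7; 0 0 0)], sign=+1
Σ_t [0,2]: t=0:+1/3870720 t=1:−1/604800 t=2:+1/2073600 = -53/58060800
(3j)²=2809/185640 [(2 7 7; 0 1 -1)], sign=-1
⇒ 4πI² = 14045/48841
I = (-1)√(14045/48841/(4π)) = -0.15127378

-0.151274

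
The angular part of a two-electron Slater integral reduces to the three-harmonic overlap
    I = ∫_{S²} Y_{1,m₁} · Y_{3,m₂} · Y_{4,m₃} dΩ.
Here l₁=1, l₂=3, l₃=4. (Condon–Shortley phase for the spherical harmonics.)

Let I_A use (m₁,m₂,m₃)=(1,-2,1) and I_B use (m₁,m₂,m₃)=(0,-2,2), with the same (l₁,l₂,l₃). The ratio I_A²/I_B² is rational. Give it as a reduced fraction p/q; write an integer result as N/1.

Same 1,3,4: normalisation and zero-m 3j drop out of the ratio.
A: Δ: 0! 2! 6! / 9! → 1/252; sum: t=0:+1/240 = 1/240; 3j²(1 3 4; 1 -2 1) = Δ·Π!·Σ² = 1/84  (sign -1)
B: Δ: 0! 2! 6! / 9! → 1/252; sum: t=0:+1/120 = 1/120; 3j²(1 3 4; 0 -2 2) = Δ·Π!·Σ² = 1/21  (sign +1)
I_A²/I_B² = (1/84)/(1/21) = 1/4

1/4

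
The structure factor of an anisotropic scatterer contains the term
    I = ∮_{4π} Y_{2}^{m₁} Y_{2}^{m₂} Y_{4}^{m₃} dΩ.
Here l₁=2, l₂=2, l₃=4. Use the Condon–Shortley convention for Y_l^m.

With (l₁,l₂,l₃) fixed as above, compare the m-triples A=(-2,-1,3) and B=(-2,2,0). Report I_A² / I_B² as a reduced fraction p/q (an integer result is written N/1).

l's match ⇒ only the (l;m) 3-j factors differ between A and B.
A: triangle coeff Δ(2,2,4) = 1/630; Σ_t [0,0]: t=0:+1/144 = 1/144; (3j)²=1/18 [(2 2 4; -2 -1 3)], sign=-1
B: triangle coeff Δ(2,2,4) = 1/630; Σ_t [0,0]: t=0:+1/576 = 1/576; (3j)²=1/630 [(2 2 4; -2 2 0)], sign=+1
I_A²/I_B² = (1/18)/(1/630) = 35/1

35/1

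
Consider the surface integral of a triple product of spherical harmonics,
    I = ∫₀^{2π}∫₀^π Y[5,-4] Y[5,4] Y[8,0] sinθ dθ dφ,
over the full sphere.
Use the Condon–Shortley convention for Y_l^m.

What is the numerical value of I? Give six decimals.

-0.060108

Checks pass: Σm=0; 18 even; l₃=8∈[0,10].
(2·5+1)(2·5+1)(2·8+1) = 2057
Δ: 2! 8! 8! / 19! → 1/37413090
sum: t=0:+1/1036800 t=1:−1/331776 t=2:+1/1036800 = -1/921600
3j²(5 5 8; 0 0 0) = Δ·Π!·Σ² = 490/46189  (sign -1)
sum: t=1:−1/1625702400 t=2:+1/50803200 = 31/1625702400
3j²(5 5 8; -4 4 0) = Δ·Π!·Σ² = 961/461890  (sign +1)
combine: 4πI² = 2057·490/46189·961/461890 = 47089/1037153
take √, sign -1: I = -0.06010815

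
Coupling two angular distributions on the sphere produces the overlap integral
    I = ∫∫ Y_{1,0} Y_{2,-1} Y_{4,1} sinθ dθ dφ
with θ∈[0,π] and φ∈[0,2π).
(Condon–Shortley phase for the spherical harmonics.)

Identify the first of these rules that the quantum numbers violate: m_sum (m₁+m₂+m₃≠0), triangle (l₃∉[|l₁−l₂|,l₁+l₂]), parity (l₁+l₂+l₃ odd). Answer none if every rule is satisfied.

Σmᵢ = 0  ✓
l₃∈[|l₁−l₂|,l₁+l₂]=[1,3], have l₃=4  ✗
Σlᵢ = 7 ⇒ odd

triangle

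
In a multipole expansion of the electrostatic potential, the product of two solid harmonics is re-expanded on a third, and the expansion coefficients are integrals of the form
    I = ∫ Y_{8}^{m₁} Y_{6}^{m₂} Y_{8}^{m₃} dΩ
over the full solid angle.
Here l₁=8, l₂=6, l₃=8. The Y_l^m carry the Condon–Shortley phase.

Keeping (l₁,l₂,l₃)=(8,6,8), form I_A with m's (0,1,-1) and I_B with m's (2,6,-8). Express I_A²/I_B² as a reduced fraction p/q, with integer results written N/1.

Same 8,6,8: normalisation and zero-m 3j drop out of the ratio.
A: Δ: 6! 10! 6! / 23! → 1/13742520792; sum: t=1:−1/2612736000 t=2:+1/99532800 t=3:−1/24883200 t=4:+1/29859840 t=5:−1/174182400 t=6:+1/6967296000 = -11/4180377600; 3j²(8 6 8; 0 1 -1) = Δ·Π!·Σ² = 175/193154  (sign +1)
B: Δ: 6! 10! 6! / 23! → 1/13742520792; sum: t=6:+1/1881169920000 = 1/1881169920000; 3j²(8 6 8; 2 6 -8) = Δ·Π!·Σ² = 4/7429  (sign +1)
I_A²/I_B² = (175/193154)/(4/7429) = 175/104

175/104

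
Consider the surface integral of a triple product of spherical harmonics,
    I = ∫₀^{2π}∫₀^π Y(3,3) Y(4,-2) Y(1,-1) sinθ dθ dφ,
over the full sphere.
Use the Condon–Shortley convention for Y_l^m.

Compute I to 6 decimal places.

m-sum 0 ✓  L=8 even ✓  1≤1≤7 ✓
Π(2lᵢ+1) = 7×9×3 = 189
triangle coeff Δ(3,4,1) = 1/252
Σ_t [3,3]: t=3:−1/36 = -1/36
(3j)²=4/63 [(3 4 1; 0 0 0)], sign=+1
Σ_t [0,0]: t=0:+1/1440 = 1/1440
(3j)²=1/252 [(3 4 1; 3 -2 -1)], sign=+1
⇒ 4πI² = 1/21
I = (+1)√(1/21/(4π)) = 0.06155813

0.061558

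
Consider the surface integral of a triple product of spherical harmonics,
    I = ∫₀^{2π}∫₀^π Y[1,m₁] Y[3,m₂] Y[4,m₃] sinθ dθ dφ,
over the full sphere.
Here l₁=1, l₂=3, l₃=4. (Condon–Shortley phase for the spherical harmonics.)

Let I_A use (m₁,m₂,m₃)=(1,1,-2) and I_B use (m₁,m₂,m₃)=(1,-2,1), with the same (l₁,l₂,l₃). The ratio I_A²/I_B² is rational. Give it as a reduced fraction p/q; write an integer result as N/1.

5/1

l's match ⇒ only the (l;m) 3-j factors differ between A and B.
A: triangle coeff Δ(1,3,4) = 1/252; Σ_t [0,0]: t=0:+1/96 = 1/96; (3j)²=5/84 [(1 3 4; 1 1 -2)], sign=+1
B: triangle coeff Δ(1,3,4) = 1/252; Σ_t [0,0]: t=0:+1/240 = 1/240; (3j)²=1/84 [(1 3 4; 1 -2 1)], sign=-1
I_A²/I_B² = (5/84)/(1/84) = 5/1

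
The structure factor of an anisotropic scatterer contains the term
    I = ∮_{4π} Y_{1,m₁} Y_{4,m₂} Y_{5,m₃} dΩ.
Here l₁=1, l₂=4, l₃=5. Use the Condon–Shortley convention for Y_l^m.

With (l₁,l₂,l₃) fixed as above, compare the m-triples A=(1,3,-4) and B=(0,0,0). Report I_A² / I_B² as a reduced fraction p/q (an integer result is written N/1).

l's match ⇒ only the (l;m) 3-j factors differ between A and B.
A: triangle coeff Δ(1,4,5) = 1/495; Σ_t [0,0]: t=0:+1/10080 = 1/10080; (3j)²=4/55 [(1 4 5; 1 3 -4)], sign=-1
B: triangle coeff Δ(1,4,5) = 1/495; Σ_t [0,0]: t=0:+1/576 = 1/576; (3j)²=5/99 [(1 4 5; 0 0 0)], sign=-1
I_A²/I_B² = (4/55)/(5/99) = 36/25

36/25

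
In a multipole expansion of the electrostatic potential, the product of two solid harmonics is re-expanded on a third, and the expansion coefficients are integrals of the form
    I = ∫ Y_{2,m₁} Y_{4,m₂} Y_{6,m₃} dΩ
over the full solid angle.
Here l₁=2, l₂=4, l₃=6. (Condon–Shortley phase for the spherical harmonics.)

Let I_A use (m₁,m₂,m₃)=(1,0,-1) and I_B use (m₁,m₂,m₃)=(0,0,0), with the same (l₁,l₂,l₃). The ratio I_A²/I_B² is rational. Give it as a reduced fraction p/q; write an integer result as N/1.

l's match ⇒ only the (l;m) 3-j factors differ between A and B.
A: triangle coeff Δ(2,4,6) = 1/6435; Σ_t [0,0]: t=0:+1/3456 = 1/3456; (3j)²=35/1287 [(2 4 6; 1 0 -1)], sign=-1
B: triangle coeff Δ(2,4,6) = 1/6435; Σ_t [0,0]: t=0:+1/2304 = 1/2304; (3j)²=5/143 [(2 4 6; 0 0 0)], sign=+1
I_A²/I_B² = (35/1287)/(5/143) = 7/9

7/9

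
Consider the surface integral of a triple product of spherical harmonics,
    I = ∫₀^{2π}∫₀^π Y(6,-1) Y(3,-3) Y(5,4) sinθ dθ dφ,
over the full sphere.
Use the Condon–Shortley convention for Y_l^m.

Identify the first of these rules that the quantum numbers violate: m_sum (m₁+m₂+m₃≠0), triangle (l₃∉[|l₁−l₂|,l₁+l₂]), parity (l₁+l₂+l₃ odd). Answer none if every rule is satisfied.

none

Σmᵢ = 0  ✓
l₃∈[|l₁−l₂|,l₁+l₂]=[3,9], have l₃=5  ✓
Σlᵢ = 14 ⇒ even  ✓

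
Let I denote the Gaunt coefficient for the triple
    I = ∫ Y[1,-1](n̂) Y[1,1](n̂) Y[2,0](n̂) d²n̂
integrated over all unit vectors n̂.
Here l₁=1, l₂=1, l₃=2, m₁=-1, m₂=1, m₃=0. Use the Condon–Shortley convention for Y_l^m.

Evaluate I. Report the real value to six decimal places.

Checks pass: Σm=0; 4 even; l₃=2∈[0,2].
(2·1+1)(2·1+1)(2·2+1) = 45
Δ: 0! 2! 2! / 5! → 1/30
sum: t=0:+1/1 = 1/1
3j²(1 1 2; 0 0 0) = Δ·Π!·Σ² = 2/15  (sign +1)
sum: t=0:+1/4 = 1/4
3j²(1 1 2; -1 1 0) = Δ·Π!·Σ² = 1/30  (sign +1)
combine: 4πI² = 45·2/15·1/30 = 1/5
take √, sign +1: I = 0.12615663

0.126157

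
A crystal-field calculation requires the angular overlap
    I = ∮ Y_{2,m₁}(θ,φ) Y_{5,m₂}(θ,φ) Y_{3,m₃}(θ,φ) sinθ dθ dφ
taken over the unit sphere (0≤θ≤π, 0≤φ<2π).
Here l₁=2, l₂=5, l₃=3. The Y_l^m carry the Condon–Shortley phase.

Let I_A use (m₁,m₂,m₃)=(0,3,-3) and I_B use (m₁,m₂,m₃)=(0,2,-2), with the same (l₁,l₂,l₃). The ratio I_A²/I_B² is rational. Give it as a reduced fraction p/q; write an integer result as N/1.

Shared (l₁,l₂,l₃)=(2,5,3): N and (l;000)² cancel in I_A²/I_B².
A: Δ = 4!·0!·6!/11! = 1/2310; Racah Σ t=2..2: t=2:+1/2880 = 1/2880; ⇒ 3j(2 5 3; 0 3 -3)² = 2/165, sgn +1
B: Δ = 4!·0!·6!/11! = 1/2310; Racah Σ t=2..2: t=2:+1/480 = 1/480; ⇒ 3j(2 5 3; 0 2 -2)² = 3/110, sgn -1
I_A²/I_B² = (2/165)/(3/110) = 4/9

4/9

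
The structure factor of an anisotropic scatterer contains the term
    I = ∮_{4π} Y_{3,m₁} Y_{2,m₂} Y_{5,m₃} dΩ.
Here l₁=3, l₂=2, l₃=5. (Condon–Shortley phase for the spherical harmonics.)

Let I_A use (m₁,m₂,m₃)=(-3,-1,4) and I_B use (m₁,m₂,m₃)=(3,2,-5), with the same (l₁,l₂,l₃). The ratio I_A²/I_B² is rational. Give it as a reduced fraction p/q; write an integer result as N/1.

Same 3,2,5: normalisation and zero-m 3j drop out of the ratio.
A: Δ: 0! 6! 4! / 11! → 1/2310; sum: t=0:+1/4320 = 1/4320; 3j²(3 2 5; -3 -1 4) = Δ·Π!·Σ² = 2/55  (sign -1)
B: Δ: 0! 6! 4! / 11! → 1/2310; sum: t=0:+1/17280 = 1/17280; 3j²(3 2 5; 3 2 -5) = Δ·Π!·Σ² = 1/11  (sign +1)
I_A²/I_B² = (2/55)/(1/11) = 2/5

2/5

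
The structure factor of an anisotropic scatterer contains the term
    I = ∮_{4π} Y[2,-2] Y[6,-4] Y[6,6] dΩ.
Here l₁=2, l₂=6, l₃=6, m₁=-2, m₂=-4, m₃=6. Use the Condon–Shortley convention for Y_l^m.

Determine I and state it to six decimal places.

-0.076075

m-sum 0 ✓  L=14 even ✓  4≤6≤8 ✓
Π(2lᵢ+1) = 5×13×13 = 845
triangle coeff Δ(2,6,6) = 1/90090
Σ_t [0,2]: t=0:+1/69120 t=1:−1/14400 t=2:+1/69120 = -7/172800
(3j)²=14/715 [(2 6 6; 0 0 0)], sign=-1
Σ_t [2,2]: t=2:+1/14515200 = 1/14515200
(3j)²=2/455 [(2 6 6; -2 -4 6)], sign=+1
⇒ 4πI² = 4/55
I = (-1)√(4/55/(4π)) = -0.07607531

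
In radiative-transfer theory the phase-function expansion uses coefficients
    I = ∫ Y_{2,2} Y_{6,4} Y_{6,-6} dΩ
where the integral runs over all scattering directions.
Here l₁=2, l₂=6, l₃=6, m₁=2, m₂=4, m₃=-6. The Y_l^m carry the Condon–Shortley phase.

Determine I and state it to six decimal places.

Checks pass: Σm=0; 14 even; l₃=6∈[4,8].
(2·2+1)(2·6+1)(2·6+1) = 845
Δ: 2! 2! 10! / 15! → 1/90090
sum: t=0:+1/69120 t=1:−1/14400 t=2:+1/69120 = -7/172800
3j²(2 6 6; 0 0 0) = Δ·Π!·Σ² = 14/715  (sign -1)
sum: t=0:+1/14515200 = 1/14515200
3j²(2 6 6; 2 4 -6) = Δ·Π!·Σ² = 2/455  (sign +1)
combine: 4πI² = 845·14/715·2/455 = 4/55
take √, sign -1: I = -0.07607531

-0.076075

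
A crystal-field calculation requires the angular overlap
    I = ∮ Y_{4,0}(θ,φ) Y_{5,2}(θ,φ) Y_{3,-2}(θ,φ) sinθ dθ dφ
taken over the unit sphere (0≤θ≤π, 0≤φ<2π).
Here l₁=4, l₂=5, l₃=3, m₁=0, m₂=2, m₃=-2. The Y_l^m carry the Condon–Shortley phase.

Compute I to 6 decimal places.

Rules hold: Σm=0, L=12 even, 1≤3≤9.
N = 9·11·7 = 693
Δ = 6!·2!·4!/13! = 1/180180
Racah Σ t=2..4: t=2:+1/576 t=3:−1/144 t=4:+1/576 = -1/288
⇒ 3j(4 5 3; 0 0 0)² = 20/1001, sgn +1
Racah Σ t=3..4: t=3:−1/864 t=4:+1/576 = 1/1728
⇒ 3j(4 5 3; 0 2 -2)² = 5/1287, sgn -1
4πI² = N·(3j₀)²·(3jₘ)² = 100/1859
I = -1·√(0.0537924/4π) = -0.06542675

-0.065427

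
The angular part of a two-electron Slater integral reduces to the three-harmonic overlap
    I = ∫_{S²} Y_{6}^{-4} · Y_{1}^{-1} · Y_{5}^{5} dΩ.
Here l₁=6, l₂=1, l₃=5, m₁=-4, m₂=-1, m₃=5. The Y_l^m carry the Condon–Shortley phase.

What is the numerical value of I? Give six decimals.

Checks pass: Σm=0; 12 even; l₃=5∈[5,7].
(2·6+1)(2·1+1)(2·5+1) = 429
Δ: 2! 10! 0! / 13! → 1/858
sum: t=1:−1/14400 = -1/14400
3j²(6 1 5; 0 0 0) = Δ·Π!·Σ² = 6/143  (sign +1)
sum: t=0:+1/7257600 = 1/7257600
3j²(6 1 5; -4 -1 5) = Δ·Π!·Σ² = 1/858  (sign +1)
combine: 4πI² = 429·6/143·1/858 = 3/143
take √, sign +1: I = 0.04085899

0.040859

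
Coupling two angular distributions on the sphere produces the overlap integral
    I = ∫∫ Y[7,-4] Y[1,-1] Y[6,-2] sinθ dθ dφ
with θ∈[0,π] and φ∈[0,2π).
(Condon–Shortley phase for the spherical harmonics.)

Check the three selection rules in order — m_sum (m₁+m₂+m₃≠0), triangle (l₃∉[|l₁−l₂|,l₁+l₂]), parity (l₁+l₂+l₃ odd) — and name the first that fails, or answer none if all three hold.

Σmᵢ = -7  ✗
l₃∈[|l₁−l₂|,l₁+l₂]=[6,8], have l₃=6
Σlᵢ = 14 ⇒ even

m_sum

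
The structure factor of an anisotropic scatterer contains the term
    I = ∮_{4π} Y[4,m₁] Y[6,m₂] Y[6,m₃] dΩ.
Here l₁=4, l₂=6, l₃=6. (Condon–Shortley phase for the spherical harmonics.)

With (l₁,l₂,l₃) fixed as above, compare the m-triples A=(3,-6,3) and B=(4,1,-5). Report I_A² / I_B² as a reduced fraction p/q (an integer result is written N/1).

Shared (l₁,l₂,l₃)=(4,6,6): N and (l;000)² cancel in I_A²/I_B².
A: Δ = 4!·4!·8!/17! = 1/15315300; Racah Σ t=0..0: t=0:+1/5806080 = 1/5806080; ⇒ 3j(4 6 6; 3 -6 3)² = 9/884, sgn -1
B: Δ = 4!·4!·8!/17! = 1/15315300; Racah Σ t=0..0: t=0:+1/2903040 = 1/2903040; ⇒ 3j(4 6 6; 4 1 -5)² = 5/663, sgn -1
I_A²/I_B² = (9/884)/(5/663) = 27/20

27/20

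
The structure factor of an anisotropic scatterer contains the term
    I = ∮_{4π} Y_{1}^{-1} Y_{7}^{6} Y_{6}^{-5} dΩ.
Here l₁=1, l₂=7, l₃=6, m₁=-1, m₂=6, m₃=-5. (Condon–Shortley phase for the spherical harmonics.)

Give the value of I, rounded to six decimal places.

Checks pass: Σm=0; 14 even; l₃=6∈[6,8].
(2·1+1)(2·7+1)(2·6+1) = 585
Δ: 2! 0! 12! / 15! → 1/1365
sum: t=1:−1/518400 = -1/518400
3j²(1 7 6; 0 0 0) = Δ·Π!·Σ² = 7/195  (sign -1)
sum: t=2:+1/79833600 = 1/79833600
3j²(1 7 6; -1 6 -5) = Δ·Π!·Σ² = 2/35  (sign -1)
combine: 4πI² = 585·7/195·2/35 = 6/5
take √, sign +1: I = 0.30901936

0.309019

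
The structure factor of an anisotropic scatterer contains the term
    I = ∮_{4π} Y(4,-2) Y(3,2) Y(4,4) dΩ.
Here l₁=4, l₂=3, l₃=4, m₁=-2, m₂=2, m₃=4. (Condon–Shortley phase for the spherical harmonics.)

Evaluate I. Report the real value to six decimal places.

Σmᵢ = 4 ≠ 0, so the φ-integral vanishes; I = 0

0.000000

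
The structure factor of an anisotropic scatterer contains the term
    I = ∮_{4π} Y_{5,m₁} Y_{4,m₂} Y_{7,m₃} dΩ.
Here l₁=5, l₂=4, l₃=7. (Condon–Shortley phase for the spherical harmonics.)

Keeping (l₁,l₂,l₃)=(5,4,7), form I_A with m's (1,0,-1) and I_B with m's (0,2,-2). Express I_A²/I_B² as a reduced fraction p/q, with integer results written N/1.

Same 5,4,7: normalisation and zero-m 3j drop out of the ratio.
A: Δ: 2! 8! 6! / 17! → 1/6126120; sum: t=0:+1/55296 t=1:−1/25920 t=2:+1/138240 = -11/829440; 3j²(5 4 7; 1 0 -1) = Δ·Π!·Σ² = 11/1326  (sign -1)
B: Δ: 2! 8! 6! / 17! → 1/6126120; sum: t=0:+1/1036800 t=1:−1/69120 t=2:+1/69120 = 1/1036800; 3j²(5 4 7; 0 2 -2) = Δ·Π!·Σ² = 1/7293  (sign -1)
I_A²/I_B² = (11/1326)/(1/7293) = 121/2

121/2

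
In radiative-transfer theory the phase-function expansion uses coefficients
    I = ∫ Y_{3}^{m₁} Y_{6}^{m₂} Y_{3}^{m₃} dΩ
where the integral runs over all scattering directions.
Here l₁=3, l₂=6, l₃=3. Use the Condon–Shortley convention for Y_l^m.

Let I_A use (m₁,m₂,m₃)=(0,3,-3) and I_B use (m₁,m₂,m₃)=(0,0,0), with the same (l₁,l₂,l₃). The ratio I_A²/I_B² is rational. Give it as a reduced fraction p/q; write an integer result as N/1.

21/100

l's match ⇒ only the (l;m) 3-j factors differ between A and B.
A: triangle coeff Δ(3,6,3) = 1/12012; Σ_t [3,3]: t=3:−1/25920 = -1/25920; (3j)²=1/143 [(3 6 3; 0 3 -3)], sign=-1
B: triangle coeff Δ(3,6,3) = 1/12012; Σ_t [3,3]: t=3:−1/1296 = -1/1296; (3j)²=100/3003 [(3 6 3; 0 0 0)], sign=+1
I_A²/I_B² = (1/143)/(100/3003) = 21/100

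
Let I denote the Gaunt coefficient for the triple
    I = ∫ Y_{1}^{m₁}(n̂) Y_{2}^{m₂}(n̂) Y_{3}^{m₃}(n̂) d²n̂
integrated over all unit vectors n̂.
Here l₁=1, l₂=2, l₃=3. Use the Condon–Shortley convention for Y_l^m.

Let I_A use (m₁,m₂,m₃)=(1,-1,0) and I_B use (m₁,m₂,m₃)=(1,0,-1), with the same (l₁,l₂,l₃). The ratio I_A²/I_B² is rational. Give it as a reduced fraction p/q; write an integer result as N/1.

l's match ⇒ only the (l;m) 3-j factors differ between A and B.
A: triangle coeff Δ(1,2,3) = 1/105; Σ_t [0,0]: t=0:+1/12 = 1/12; (3j)²=1/35 [(1 2 3; 1 -1 0)], sign=-1
B: triangle coeff Δ(1,2,3) = 1/105; Σ_t [0,0]: t=0:+1/8 = 1/8; (3j)²=2/35 [(1 2 3; 1 0 -1)], sign=+1
I_A²/I_B² = (1/35)/(2/35) = 1/2

1/2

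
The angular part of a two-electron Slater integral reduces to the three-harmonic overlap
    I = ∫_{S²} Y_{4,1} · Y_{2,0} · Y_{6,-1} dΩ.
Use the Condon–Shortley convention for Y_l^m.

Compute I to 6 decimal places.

m-sum 0 ✓  L=12 even ✓  2≤6≤6 ✓
Π(2lᵢ+1) = 9×5×13 = 585
triangle coeff Δ(4,2,6) = 1/6435
Σ_t [0,0]: t=0:+1/2304 = 1/2304
(3j)²=5/143 [(4 2 6; 0 0 0)], sign=+1
Σ_t [0,0]: t=0:+1/2880 = 1/2880
(3j)²=14/429 [(4 2 6; 1 0 -1)], sign=-1
⇒ 4πI² = 1050/1573
I = (-1)√(1050/1573/(4π)) = -0.23047581

-0.230476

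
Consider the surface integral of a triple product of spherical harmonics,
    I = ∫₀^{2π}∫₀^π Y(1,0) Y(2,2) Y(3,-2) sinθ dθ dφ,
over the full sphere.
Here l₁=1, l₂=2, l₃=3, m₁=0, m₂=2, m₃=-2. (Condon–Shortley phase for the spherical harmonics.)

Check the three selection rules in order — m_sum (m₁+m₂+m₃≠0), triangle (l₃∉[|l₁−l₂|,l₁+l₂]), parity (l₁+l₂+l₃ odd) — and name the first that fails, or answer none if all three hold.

Σmᵢ = 0  ✓
l₃∈[|l₁−l₂|,l₁+l₂]=[1,3], have l₃=3  ✓
Σlᵢ = 6 ⇒ even  ✓

none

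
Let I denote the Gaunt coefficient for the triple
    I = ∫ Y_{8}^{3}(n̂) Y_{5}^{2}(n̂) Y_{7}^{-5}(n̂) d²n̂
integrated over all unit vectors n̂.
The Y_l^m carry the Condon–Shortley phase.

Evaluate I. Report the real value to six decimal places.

-0.092236

m-sum 0 ✓  L=20 even ✓  3≤7≤13 ✓
Π(2lᵢ+1) = 17×11×15 = 2805
triangle coeff Δ(8,5,7) = 1/814773960
Σ_t [1,5]: t=1:−1/87091200 t=2:+1/4976640 t=3:−1/2073600 t=4:+1/4976640 t=5:−1/87091200 = -1/9676800
(3j)²=360/46189 [(8 5 7; 0 0 0)], sign=+1
Σ_t [3,5]: t=3:−1/69672960 t=4:+1/104509440 t=5:−1/1741824000 = -1/186624000
(3j)²=308/62985 [(8 5 7; 3 2 -5)], sign=-1
⇒ 4πI² = 110880/1037153
I = (-1)√(110880/1037153/(4π)) = -0.09223596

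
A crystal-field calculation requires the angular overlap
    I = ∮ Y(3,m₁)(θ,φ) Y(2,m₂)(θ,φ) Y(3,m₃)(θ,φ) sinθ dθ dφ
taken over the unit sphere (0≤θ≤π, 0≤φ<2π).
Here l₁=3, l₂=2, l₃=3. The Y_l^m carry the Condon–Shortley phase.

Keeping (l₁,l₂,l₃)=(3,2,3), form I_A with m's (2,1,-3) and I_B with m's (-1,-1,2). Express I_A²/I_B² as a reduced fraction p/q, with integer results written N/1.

Same 3,2,3: normalisation and zero-m 3j drop out of the ratio.
A: Δ: 2! 4! 2! / 9! → 1/3780; sum: t=1:−1/48 = -1/48; 3j²(3 2 3; 2 1 -3) = Δ·Π!·Σ² = 5/84  (sign -1)
B: Δ: 2! 4! 2! / 9! → 1/3780; sum: t=0:+1/48 t=1:−1/12 = -1/16; 3j²(3 2 3; -1 -1 2) = Δ·Π!·Σ² = 1/28  (sign +1)
I_A²/I_B² = (5/84)/(1/28) = 5/3

5/3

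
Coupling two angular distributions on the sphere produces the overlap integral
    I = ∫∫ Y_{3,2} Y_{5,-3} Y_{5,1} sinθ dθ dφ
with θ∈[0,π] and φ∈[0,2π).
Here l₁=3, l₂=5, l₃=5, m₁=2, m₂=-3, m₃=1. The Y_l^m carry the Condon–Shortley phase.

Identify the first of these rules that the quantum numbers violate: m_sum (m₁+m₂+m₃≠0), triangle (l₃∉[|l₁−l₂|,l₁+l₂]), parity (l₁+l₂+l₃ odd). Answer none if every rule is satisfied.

parity

m₁+m₂+m₃ = 2 − 3 + 1 = 0  ✓
triangle: |3−5|=2 ≤ l₃=5 ≤ 3+5=8  ✓
parity: l₁+l₂+l₃ = 13 is odd  ✗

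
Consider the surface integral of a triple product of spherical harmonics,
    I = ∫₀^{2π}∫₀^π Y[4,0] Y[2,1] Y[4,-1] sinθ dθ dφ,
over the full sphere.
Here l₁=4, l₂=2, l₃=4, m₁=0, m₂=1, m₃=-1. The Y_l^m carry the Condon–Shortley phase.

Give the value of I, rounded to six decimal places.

-0.044869

Checks pass: Σm=0; 10 even; l₃=4∈[2,6].
(2·4+1)(2·2+1)(2·4+1) = 405
Δ: 2! 6! 2! / 11! → 1/13860
sum: t=0:+1/192 t=1:−1/36 t=2:+1/192 = -5/288
3j²(4 2 4; 0 0 0) = Δ·Π!·Σ² = 20/693  (sign -1)
sum: t=1:−1/72 t=2:+1/96 = -1/288
3j²(4 2 4; 0 1 -1) = Δ·Π!·Σ² = 1/462  (sign +1)
combine: 4πI² = 405·20/693·1/462 = 150/5929
take √, sign -1: I = -0.04486937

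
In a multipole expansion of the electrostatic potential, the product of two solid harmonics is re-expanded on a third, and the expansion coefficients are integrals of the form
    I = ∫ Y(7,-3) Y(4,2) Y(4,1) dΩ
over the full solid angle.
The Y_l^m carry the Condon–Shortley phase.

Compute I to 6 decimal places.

0.000000

L=15 odd ⇒ parity kills the (l;000) factor ⇒ I = 0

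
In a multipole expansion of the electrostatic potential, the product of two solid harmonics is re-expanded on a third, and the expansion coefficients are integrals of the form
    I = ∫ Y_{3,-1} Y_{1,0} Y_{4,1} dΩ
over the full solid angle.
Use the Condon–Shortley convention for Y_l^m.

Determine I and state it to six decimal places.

m-sum 0 ✓  L=8 even ✓  2≤4≤4 ✓
Π(2lᵢ+1) = 7×3×9 = 189
triangle coeff Δ(3,1,4) = 1/252
Σ_t [0,0]: t=0:+1/36 = 1/36
(3j)²=4/63 [(3 1 4; 0 0 0)], sign=+1
Σ_t [0,0]: t=0:+1/48 = 1/48
(3j)²=5/84 [(3 1 4; -1 0 1)], sign=-1
⇒ 4πI² = 5/7
I = (-1)√(5/7/(4π)) = -0.23841361

-0.238414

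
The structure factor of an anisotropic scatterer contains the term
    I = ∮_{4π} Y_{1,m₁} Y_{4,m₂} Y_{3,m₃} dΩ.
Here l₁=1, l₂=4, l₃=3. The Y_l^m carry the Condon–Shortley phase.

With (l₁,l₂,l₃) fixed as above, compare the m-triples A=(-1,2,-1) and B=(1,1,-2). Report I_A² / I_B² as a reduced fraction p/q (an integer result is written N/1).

Same 1,4,3: normalisation and zero-m 3j drop out of the ratio.
A: Δ: 2! 0! 6! / 9! → 1/252; sum: t=2:+1/96 = 1/96; 3j²(1 4 3; -1 2 -1) = Δ·Π!·Σ² = 5/84  (sign +1)
B: Δ: 2! 0! 6! / 9! → 1/252; sum: t=0:+1/240 = 1/240; 3j²(1 4 3; 1 1 -2) = Δ·Π!·Σ² = 1/84  (sign -1)
I_A²/I_B² = (5/84)/(1/84) = 5/1

5/1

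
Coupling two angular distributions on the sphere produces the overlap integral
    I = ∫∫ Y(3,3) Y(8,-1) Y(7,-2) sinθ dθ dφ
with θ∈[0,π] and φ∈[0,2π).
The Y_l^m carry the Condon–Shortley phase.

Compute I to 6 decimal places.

m-sum 0 ✓  L=18 even ✓  5≤7≤11 ✓
Π(2lᵢ+1) = 7×17×15 = 1785
triangle coeff Δ(3,8,7) = 1/5290740
Σ_t [1,3]: t=1:−1/7257600 t=2:+1/2073600 t=3:−1/7257600 = 1/4838400
(3j)²=252/20995 [(3 8 7; 0 0 0)], sign=-1
Σ_t [0,0]: t=0:+1/29030400 = 1/29030400
(3j)²=54/4199 [(3 8 7; 3 -1 -2)], sign=-1
⇒ 4πI² = 285768/1037153
I = (+1)√(285768/1037153/(4π)) = 0.14807456

0.148075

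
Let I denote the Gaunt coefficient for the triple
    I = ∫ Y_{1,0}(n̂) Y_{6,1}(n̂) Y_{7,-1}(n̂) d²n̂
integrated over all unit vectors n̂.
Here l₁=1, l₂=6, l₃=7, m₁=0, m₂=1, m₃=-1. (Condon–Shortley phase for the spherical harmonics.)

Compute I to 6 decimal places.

Checks pass: Σm=0; 14 even; l₃=7∈[5,7].
(2·1+1)(2·6+1)(2·7+1) = 585
Δ: 0! 2! 12! / 15! → 1/1365
sum: t=0:+1/518400 = 1/518400
3j²(1 6 7; 0 0 0) = Δ·Π!·Σ² = 7/195  (sign -1)
sum: t=0:+1/604800 = 1/604800
3j²(1 6 7; 0 1 -1) = Δ·Π!·Σ² = 16/455  (sign +1)
combine: 4πI² = 585·7/195·16/455 = 48/65
take √, sign -1: I = -0.24241473

-0.242415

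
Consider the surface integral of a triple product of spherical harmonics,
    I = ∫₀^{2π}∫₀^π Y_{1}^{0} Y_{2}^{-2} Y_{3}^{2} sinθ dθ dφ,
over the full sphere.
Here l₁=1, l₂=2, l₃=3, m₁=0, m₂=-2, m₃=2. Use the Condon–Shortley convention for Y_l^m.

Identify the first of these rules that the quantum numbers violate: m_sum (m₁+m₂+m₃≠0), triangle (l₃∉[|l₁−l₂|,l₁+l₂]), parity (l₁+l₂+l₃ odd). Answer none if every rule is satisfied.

m₁+m₂+m₃ = 0 − 2 + 2 = 0  ✓
triangle: |1−2|=1 ≤ l₃=3 ≤ 1+2=3  ✓
parity: l₁+l₂+l₃ = 6 is even  ✓

none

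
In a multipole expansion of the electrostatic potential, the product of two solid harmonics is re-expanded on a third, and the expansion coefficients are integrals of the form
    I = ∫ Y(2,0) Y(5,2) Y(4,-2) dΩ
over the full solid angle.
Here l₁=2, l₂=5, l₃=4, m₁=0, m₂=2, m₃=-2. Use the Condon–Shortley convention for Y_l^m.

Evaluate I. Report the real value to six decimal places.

L=11 odd ⇒ parity kills the (l;000) factor ⇒ I = 0

0.000000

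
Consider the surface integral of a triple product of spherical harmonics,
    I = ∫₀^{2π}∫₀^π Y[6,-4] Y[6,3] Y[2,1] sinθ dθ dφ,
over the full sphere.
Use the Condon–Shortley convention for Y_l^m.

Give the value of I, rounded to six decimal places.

0.179515

Checks pass: Σm=0; 14 even; l₃=2∈[0,12].
(2·6+1)(2·6+1)(2·2+1) = 845
Δ: 10! 2! 2! / 15! → 1/90090
sum: t=4:+1/69120 t=5:−1/14400 t=6:+1/69120 = -7/172800
3j²(6 6 2; 0 0 0) = Δ·Π!·Σ² = 14/715  (sign -1)
sum: t=8:+1/161280 t=9:−1/725760 = 1/207360
3j²(6 6 2; -4 3 1) = Δ·Π!·Σ² = 7/286  (sign -1)
combine: 4πI² = 845·14/715·7/286 = 49/121
take √, sign +1: I = 0.17951487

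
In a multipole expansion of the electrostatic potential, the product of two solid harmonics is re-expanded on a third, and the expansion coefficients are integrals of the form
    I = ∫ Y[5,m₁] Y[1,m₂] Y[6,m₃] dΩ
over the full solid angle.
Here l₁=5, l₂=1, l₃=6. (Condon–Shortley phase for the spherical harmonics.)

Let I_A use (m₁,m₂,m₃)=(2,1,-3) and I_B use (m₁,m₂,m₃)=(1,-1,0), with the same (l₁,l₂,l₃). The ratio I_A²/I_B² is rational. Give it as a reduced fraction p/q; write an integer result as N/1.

l's match ⇒ only the (l;m) 3-j factors differ between A and B.
A: triangle coeff Δ(5,1,6) = 1/858; Σ_t [0,0]: t=0:+1/60480 = 1/60480; (3j)²=6/143 [(5 1 6; 2 1 -3)], sign=-1
B: triangle coeff Δ(5,1,6) = 1/858; Σ_t [0,0]: t=0:+1/34560 = 1/34560; (3j)²=5/286 [(5 1 6; 1 -1 0)], sign=+1
I_A²/I_B² = (6/143)/(5/286) = 12/5

12/5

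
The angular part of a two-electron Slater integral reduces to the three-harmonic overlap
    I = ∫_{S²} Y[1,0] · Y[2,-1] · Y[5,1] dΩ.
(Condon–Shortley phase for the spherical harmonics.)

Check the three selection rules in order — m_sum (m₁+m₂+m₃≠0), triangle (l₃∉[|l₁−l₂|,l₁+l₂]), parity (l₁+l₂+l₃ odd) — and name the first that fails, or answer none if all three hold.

triangle

azimuthal sum: 0 − 1 + 1 = 0  ✓
1 ≤ 5 ≤ 3 (triangle on l)  ✗
L = 1 + 2 + 5 = 8 (even)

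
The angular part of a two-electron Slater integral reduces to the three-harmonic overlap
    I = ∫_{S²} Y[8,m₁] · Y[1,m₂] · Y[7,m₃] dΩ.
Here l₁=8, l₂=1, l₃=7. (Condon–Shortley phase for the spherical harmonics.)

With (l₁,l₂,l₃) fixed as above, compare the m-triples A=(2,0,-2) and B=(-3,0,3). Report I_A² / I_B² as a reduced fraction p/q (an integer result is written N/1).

Same 8,1,7: normalisation and zero-m 3j drop out of the ratio.
A: Δ: 2! 14! 0! / 17! → 1/2040; sum: t=1:−1/43545600 = -1/43545600; 3j²(8 1 7; 2 0 -2) = Δ·Π!·Σ² = 1/34  (sign +1)
B: Δ: 2! 14! 0! / 17! → 1/2040; sum: t=1:−1/87091200 = -1/87091200; 3j²(8 1 7; -3 0 3) = Δ·Π!·Σ² = 11/408  (sign -1)
I_A²/I_B² = (1/34)/(11/408) = 12/11

12/11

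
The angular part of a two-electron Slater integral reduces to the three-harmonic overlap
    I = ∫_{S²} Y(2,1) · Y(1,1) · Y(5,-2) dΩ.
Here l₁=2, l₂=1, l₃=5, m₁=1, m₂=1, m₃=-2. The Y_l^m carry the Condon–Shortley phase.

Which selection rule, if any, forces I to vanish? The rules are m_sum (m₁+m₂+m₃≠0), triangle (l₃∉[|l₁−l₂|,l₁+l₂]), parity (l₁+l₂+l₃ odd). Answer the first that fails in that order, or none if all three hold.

triangle

m₁+m₂+m₃ = 1 + 1 − 2 = 0  ✓
triangle: |2−1|=1 ≤ l₃=5 ≤ 2+1=3  ✗
parity: l₁+l₂+l₃ = 8 is even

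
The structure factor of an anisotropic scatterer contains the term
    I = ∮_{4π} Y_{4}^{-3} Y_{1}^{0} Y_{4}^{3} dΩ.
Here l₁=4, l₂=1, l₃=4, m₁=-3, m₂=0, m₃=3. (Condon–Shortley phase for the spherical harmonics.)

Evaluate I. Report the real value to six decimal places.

L=9 odd ⇒ parity kills the (l;000) factor ⇒ I = 0

0.000000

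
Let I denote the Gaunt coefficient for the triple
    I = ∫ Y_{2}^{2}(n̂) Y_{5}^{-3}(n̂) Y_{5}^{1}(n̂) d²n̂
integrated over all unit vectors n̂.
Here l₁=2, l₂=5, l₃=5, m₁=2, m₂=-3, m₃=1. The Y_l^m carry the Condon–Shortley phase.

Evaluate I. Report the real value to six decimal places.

0.171169

Rules hold: Σm=0, L=12 even, 3≤5≤7.
N = 5·11·11 = 605
Δ = 2!·2!·8!/13! = 1/38610
Racah Σ t=0..2: t=0:+1/2880 t=1:−1/576 t=2:+1/2880 = -1/960
⇒ 3j(2 5 5; 0 0 0)² = 10/429, sgn +1
Racah Σ t=0..0: t=0:+1/5760 = 1/5760
⇒ 3j(2 5 5; 2 -3 1)² = 56/2145, sgn +1
4πI² = N·(3j₀)²·(3jₘ)² = 560/1521
I = +1·√(0.368179/4π) = 0.17116875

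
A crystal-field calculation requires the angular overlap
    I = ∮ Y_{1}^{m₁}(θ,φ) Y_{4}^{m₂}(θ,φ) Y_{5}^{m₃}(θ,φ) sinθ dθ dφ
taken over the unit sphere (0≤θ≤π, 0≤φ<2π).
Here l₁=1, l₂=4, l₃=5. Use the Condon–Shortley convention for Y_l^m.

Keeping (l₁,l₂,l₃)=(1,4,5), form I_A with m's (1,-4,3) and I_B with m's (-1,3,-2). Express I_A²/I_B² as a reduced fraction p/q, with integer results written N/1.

1/3

Shared (l₁,l₂,l₃)=(1,4,5): N and (l;000)² cancel in I_A²/I_B².
A: Δ = 0!·2!·8!/11! = 1/495; Racah Σ t=0..0: t=0:+1/80640 = 1/80640; ⇒ 3j(1 4 5; 1 -4 3)² = 1/495, sgn +1
B: Δ = 0!·2!·8!/11! = 1/495; Racah Σ t=0..0: t=0:+1/10080 = 1/10080; ⇒ 3j(1 4 5; -1 3 -2)² = 1/165, sgn -1
I_A²/I_B² = (1/495)/(1/165) = 1/3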